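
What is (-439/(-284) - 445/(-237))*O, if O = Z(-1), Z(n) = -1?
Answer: -230423/67308 ≈ -3.4234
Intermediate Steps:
O = -1
(-439/(-284) - 445/(-237))*O = (-439/(-284) - 445/(-237))*(-1) = (-439*(-1/284) - 445*(-1/237))*(-1) = (439/284 + 445/237)*(-1) = (230423/67308)*(-1) = -230423/67308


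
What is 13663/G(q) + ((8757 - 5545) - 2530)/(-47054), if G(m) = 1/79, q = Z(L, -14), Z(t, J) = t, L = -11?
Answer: 25394502338/23527 ≈ 1.0794e+6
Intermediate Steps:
q = -11
G(m) = 1/79
13663/G(q) + ((8757 - 5545) - 2530)/(-47054) = 13663/(1/79) + ((8757 - 5545) - 2530)/(-47054) = 13663*79 + (3212 - 2530)*(-1/47054) = 1079377 + 682*(-1/47054) = 1079377 - 341/23527 = 25394502338/23527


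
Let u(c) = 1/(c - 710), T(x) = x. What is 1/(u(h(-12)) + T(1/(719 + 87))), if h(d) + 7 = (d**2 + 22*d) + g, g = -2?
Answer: 676234/33 ≈ 20492.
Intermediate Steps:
h(d) = -9 + d**2 + 22*d (h(d) = -7 + ((d**2 + 22*d) - 2) = -7 + (-2 + d**2 + 22*d) = -9 + d**2 + 22*d)
u(c) = 1/(-710 + c)
1/(u(h(-12)) + T(1/(719 + 87))) = 1/(1/(-710 + (-9 + (-12)**2 + 22*(-12))) + 1/(719 + 87)) = 1/(1/(-710 + (-9 + 144 - 264)) + 1/806) = 1/(1/(-710 - 129) + 1/806) = 1/(1/(-839) + 1/806) = 1/(-1/839 + 1/806) = 1/(33/676234) = 676234/33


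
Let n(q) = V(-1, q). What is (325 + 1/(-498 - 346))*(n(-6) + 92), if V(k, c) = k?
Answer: 24961209/844 ≈ 29575.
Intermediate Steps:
n(q) = -1
(325 + 1/(-498 - 346))*(n(-6) + 92) = (325 + 1/(-498 - 346))*(-1 + 92) = (325 + 1/(-844))*91 = (325 - 1/844)*91 = (274299/844)*91 = 24961209/844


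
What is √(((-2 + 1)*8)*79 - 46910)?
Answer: I*√47542 ≈ 218.04*I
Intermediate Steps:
√(((-2 + 1)*8)*79 - 46910) = √(-1*8*79 - 46910) = √(-8*79 - 46910) = √(-632 - 46910) = √(-47542) = I*√47542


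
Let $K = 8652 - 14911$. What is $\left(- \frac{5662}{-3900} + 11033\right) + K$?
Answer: $\frac{9312131}{1950} \approx 4775.5$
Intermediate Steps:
$K = -6259$ ($K = 8652 - 14911 = -6259$)
$\left(- \frac{5662}{-3900} + 11033\right) + K = \left(- \frac{5662}{-3900} + 11033\right) - 6259 = \left(\left(-5662\right) \left(- \frac{1}{3900}\right) + 11033\right) - 6259 = \left(\frac{2831}{1950} + 11033\right) - 6259 = \frac{21517181}{1950} - 6259 = \frac{9312131}{1950}$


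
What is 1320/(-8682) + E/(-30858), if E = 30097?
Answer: -50339119/44651526 ≈ -1.1274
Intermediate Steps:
1320/(-8682) + E/(-30858) = 1320/(-8682) + 30097/(-30858) = 1320*(-1/8682) + 30097*(-1/30858) = -220/1447 - 30097/30858 = -50339119/44651526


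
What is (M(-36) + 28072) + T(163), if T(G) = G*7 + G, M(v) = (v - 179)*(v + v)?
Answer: 44856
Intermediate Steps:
M(v) = 2*v*(-179 + v) (M(v) = (-179 + v)*(2*v) = 2*v*(-179 + v))
T(G) = 8*G (T(G) = 7*G + G = 8*G)
(M(-36) + 28072) + T(163) = (2*(-36)*(-179 - 36) + 28072) + 8*163 = (2*(-36)*(-215) + 28072) + 1304 = (15480 + 28072) + 1304 = 43552 + 1304 = 44856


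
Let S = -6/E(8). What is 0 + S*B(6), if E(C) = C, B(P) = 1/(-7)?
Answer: 3/28 ≈ 0.10714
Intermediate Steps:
B(P) = -1/7
S = -3/4 (S = -6/8 = -6*1/8 = -3/4 ≈ -0.75000)
0 + S*B(6) = 0 - 3/4*(-1/7) = 0 + 3/28 = 3/28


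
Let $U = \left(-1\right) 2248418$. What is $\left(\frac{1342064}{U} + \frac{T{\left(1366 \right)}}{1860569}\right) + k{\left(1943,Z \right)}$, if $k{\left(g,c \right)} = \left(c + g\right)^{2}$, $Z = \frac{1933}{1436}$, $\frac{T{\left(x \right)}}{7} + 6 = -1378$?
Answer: $\frac{16306050981496317557576681}{4313221071734934416} \approx 3.7805 \cdot 10^{6}$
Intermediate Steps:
$T{\left(x \right)} = -9688$ ($T{\left(x \right)} = -42 + 7 \left(-1378\right) = -42 - 9646 = -9688$)
$Z = \frac{1933}{1436}$ ($Z = 1933 \cdot \frac{1}{1436} = \frac{1933}{1436} \approx 1.3461$)
$U = -2248418$
$\left(\frac{1342064}{U} + \frac{T{\left(1366 \right)}}{1860569}\right) + k{\left(1943,Z \right)} = \left(\frac{1342064}{-2248418} - \frac{9688}{1860569}\right) + \left(\frac{1933}{1436} + 1943\right)^{2} = \left(1342064 \left(- \frac{1}{2248418}\right) - \frac{9688}{1860569}\right) + \left(\frac{2792081}{1436}\right)^{2} = \left(- \frac{671032}{1124209} - \frac{9688}{1860569}\right) + \frac{7795716310561}{2062096} = - \frac{1259392674000}{2091668414921} + \frac{7795716310561}{2062096} = \frac{16306050981496317557576681}{4313221071734934416}$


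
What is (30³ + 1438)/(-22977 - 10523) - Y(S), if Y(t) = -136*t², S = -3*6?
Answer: 738057781/16750 ≈ 44063.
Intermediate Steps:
S = -18
(30³ + 1438)/(-22977 - 10523) - Y(S) = (30³ + 1438)/(-22977 - 10523) - (-136)*(-18)² = (27000 + 1438)/(-33500) - (-136)*324 = 28438*(-1/33500) - 1*(-44064) = -14219/16750 + 44064 = 738057781/16750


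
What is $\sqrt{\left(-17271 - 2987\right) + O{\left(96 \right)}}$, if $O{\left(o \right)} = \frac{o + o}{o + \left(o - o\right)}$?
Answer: $4 i \sqrt{1266} \approx 142.32 i$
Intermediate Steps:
$O{\left(o \right)} = 2$ ($O{\left(o \right)} = \frac{2 o}{o + 0} = \frac{2 o}{o} = 2$)
$\sqrt{\left(-17271 - 2987\right) + O{\left(96 \right)}} = \sqrt{\left(-17271 - 2987\right) + 2} = \sqrt{-20258 + 2} = \sqrt{-20256} = 4 i \sqrt{1266}$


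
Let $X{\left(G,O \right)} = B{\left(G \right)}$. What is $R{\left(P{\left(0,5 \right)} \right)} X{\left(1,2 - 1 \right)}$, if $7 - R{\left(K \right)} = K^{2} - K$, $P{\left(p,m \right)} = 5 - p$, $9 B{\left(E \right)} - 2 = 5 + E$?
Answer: $- \frac{104}{9} \approx -11.556$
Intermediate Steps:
$B{\left(E \right)} = \frac{7}{9} + \frac{E}{9}$ ($B{\left(E \right)} = \frac{2}{9} + \frac{5 + E}{9} = \frac{2}{9} + \left(\frac{5}{9} + \frac{E}{9}\right) = \frac{7}{9} + \frac{E}{9}$)
$X{\left(G,O \right)} = \frac{7}{9} + \frac{G}{9}$
$R{\left(K \right)} = 7 + K - K^{2}$ ($R{\left(K \right)} = 7 - \left(K^{2} - K\right) = 7 + K - K^{2}$)
$R{\left(P{\left(0,5 \right)} \right)} X{\left(1,2 - 1 \right)} = \left(7 + \left(5 - 0\right) - \left(5 - 0\right)^{2}\right) \left(\frac{7}{9} + \frac{1}{9} \cdot 1\right) = \left(7 + \left(5 + 0\right) - \left(5 + 0\right)^{2}\right) \left(\frac{7}{9} + \frac{1}{9}\right) = \left(7 + 5 - 5^{2}\right) \frac{8}{9} = \left(7 + 5 - 25\right) \frac{8}{9} = \left(-13\right) \frac{8}{9} = - \frac{104}{9}$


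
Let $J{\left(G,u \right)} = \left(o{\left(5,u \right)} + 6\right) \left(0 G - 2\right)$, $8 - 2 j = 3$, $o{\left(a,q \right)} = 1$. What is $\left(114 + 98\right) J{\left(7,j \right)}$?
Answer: $-2968$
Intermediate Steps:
$j = \frac{5}{2}$ ($j = 4 - \frac{3}{2} = \frac{5}{2} \approx 2.5$)
$J{\left(G,u \right)} = -14$ ($J{\left(G,u \right)} = \left(1 + 6\right) \left(0 G - 2\right) = 7 \left(0 - 2\right) = 7 \left(-2\right) = -14$)
$\left(114 + 98\right) J{\left(7,j \right)} = \left(114 + 98\right) \left(-14\right) = 212 \left(-14\right) = -2968$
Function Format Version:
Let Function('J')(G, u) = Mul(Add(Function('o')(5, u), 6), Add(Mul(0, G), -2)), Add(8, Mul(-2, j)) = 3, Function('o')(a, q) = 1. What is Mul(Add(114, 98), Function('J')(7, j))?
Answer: -2968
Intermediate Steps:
j = Rational(5, 2) (j = Add(4, Mul(Rational(-1, 2), 3)) = Add(4, Rational(-3, 2)) = Rational(5, 2) ≈ 2.5000)
Function('J')(G, u) = -14 (Function('J')(G, u) = Mul(Add(1, 6), Add(Mul(0, G), -2)) = Mul(7, Add(0, -2)) = Mul(7, -2) = -14)
Mul(Add(114, 98), Function('J')(7, j)) = Mul(Add(114, 98), -14) = Mul(212, -14) = -2968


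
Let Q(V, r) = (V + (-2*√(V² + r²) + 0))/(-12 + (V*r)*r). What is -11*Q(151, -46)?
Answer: -1661/319504 + 11*√24917/159752 ≈ 0.0056704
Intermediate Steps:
Q(V, r) = (V - 2*√(V² + r²))/(-12 + V*r²)
-11*Q(151, -46) = -11*(151 - 2*√(151² + (-46)²))/(-12 + 151*(-46)²) = -11*(151 - 2*√(22801 + 2116))/(-12 + 151*2116) = -11*(151 - 2*√24917)/(-12 + 319516) = -11*(151 - 2*√24917)/319504 = -11*(151/319504 - √24917/159752) = -1661/319504 + 11*√24917/159752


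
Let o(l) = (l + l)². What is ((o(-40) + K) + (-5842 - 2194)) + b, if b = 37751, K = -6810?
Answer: 29305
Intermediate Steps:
o(l) = 4*l² (o(l) = (2*l)² = 4*l²)
((o(-40) + K) + (-5842 - 2194)) + b = ((4*(-40)² - 6810) + (-5842 - 2194)) + 37751 = ((4*1600 - 6810) - 8036) + 37751 = ((6400 - 6810) - 8036) + 37751 = (-410 - 8036) + 37751 = -8446 + 37751 = 29305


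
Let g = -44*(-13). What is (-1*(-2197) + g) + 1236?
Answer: 4005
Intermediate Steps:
g = 572 (g = -11*4*(-13) = -44*(-13) = 572)
(-1*(-2197) + g) + 1236 = (-1*(-2197) + 572) + 1236 = (2197 + 572) + 1236 = 2769 + 1236 = 4005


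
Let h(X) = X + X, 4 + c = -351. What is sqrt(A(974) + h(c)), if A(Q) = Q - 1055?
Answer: I*sqrt(791) ≈ 28.125*I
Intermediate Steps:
c = -355 (c = -4 - 351 = -355)
h(X) = 2*X
A(Q) = -1055 + Q
sqrt(A(974) + h(c)) = sqrt((-1055 + 974) + 2*(-355)) = sqrt(-81 - 710) = sqrt(-791) = I*sqrt(791)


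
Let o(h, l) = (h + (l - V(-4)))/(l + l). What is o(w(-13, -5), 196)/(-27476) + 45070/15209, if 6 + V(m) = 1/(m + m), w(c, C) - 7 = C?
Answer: 3883419815223/1310479469824 ≈ 2.9634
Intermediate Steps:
w(c, C) = 7 + C
V(m) = -6 + 1/(2*m) (V(m) = -6 + 1/(m + m) = -6 + 1/(2*m))
o(h, l) = (49/8 + h + l)/(2*l) (o(h, l) = (h + (l - (-6 + (½)/(-4))))/(l + l) = (h + (l - (-6 + (½)*(-¼))))/((2*l)) = (h + (l - (-6 - ⅛)))*(1/(2*l)) = (h + (l - 1*(-49/8)))*(1/(2*l)) = (h + (l + 49/8))*(1/(2*l)) = (h + (49/8 + l))*(1/(2*l)) = (49/8 + h + l)*(1/(2*l)) = (49/8 + h + l)/(2*l))
o(w(-13, -5), 196)/(-27476) + 45070/15209 = ((1/16)*(49 + 8*(7 - 5) + 8*196)/196)/(-27476) + 45070/15209 = ((1/16)*(1/196)*(49 + 8*2 + 1568))*(-1/27476) + 45070*(1/15209) = ((1/16)*(1/196)*(49 + 16 + 1568))*(-1/27476) + 45070/15209 = ((1/16)*(1/196)*1633)*(-1/27476) + 45070/15209 = (1633/3136)*(-1/27476) + 45070/15209 = -1633/86164736 + 45070/15209 = 3883419815223/1310479469824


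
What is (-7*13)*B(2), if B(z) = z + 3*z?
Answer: -728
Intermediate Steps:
B(z) = 4*z
(-7*13)*B(2) = (-7*13)*(4*2) = -91*8 = -728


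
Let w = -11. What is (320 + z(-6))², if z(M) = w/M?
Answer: 3728761/36 ≈ 1.0358e+5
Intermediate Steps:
z(M) = -11/M
(320 + z(-6))² = (320 - 11/(-6))² = (320 - 11*(-⅙))² = (320 + 11/6)² = (1931/6)² = 3728761/36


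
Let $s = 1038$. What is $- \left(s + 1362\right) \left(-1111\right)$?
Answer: $2666400$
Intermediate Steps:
$- \left(s + 1362\right) \left(-1111\right) = - \left(1038 + 1362\right) \left(-1111\right) = - 2400 \left(-1111\right) = \left(-1\right) \left(-2666400\right) = 2666400$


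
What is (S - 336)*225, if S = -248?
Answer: -131400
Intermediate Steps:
(S - 336)*225 = (-248 - 336)*225 = -584*225 = -131400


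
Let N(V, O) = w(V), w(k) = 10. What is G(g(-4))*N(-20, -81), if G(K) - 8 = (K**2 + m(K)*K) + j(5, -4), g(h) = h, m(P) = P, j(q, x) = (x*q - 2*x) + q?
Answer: 330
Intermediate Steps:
j(q, x) = q - 2*x + q*x (j(q, x) = (q*x - 2*x) + q = (-2*x + q*x) + q = q - 2*x + q*x)
G(K) = 1 + 2*K**2 (G(K) = 8 + ((K**2 + K*K) + (5 - 2*(-4) + 5*(-4))) = 8 + ((K**2 + K**2) + (5 + 8 - 20)) = 8 + (2*K**2 - 7) = 8 + (-7 + 2*K**2) = 1 + 2*K**2)
N(V, O) = 10
G(g(-4))*N(-20, -81) = (1 + 2*(-4)**2)*10 = (1 + 2*16)*10 = (1 + 32)*10 = 33*10 = 330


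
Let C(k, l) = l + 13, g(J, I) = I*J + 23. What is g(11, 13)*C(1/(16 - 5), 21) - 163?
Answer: 5481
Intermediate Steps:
g(J, I) = 23 + I*J
C(k, l) = 13 + l
g(11, 13)*C(1/(16 - 5), 21) - 163 = (23 + 13*11)*(13 + 21) - 163 = (23 + 143)*34 - 163 = 166*34 - 163 = 5644 - 163 = 5481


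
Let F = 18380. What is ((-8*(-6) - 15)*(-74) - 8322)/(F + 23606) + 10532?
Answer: 221092894/20993 ≈ 10532.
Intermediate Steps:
((-8*(-6) - 15)*(-74) - 8322)/(F + 23606) + 10532 = ((-8*(-6) - 15)*(-74) - 8322)/(18380 + 23606) + 10532 = ((48 - 15)*(-74) - 8322)/41986 + 10532 = (33*(-74) - 8322)*(1/41986) + 10532 = (-2442 - 8322)*(1/41986) + 10532 = -10764*1/41986 + 10532 = -5382/20993 + 10532 = 221092894/20993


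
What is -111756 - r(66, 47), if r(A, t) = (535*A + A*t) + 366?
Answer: -150534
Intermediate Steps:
r(A, t) = 366 + 535*A + A*t
-111756 - r(66, 47) = -111756 - (366 + 535*66 + 66*47) = -111756 - (366 + 35310 + 3102) = -111756 - 1*38778 = -111756 - 38778 = -150534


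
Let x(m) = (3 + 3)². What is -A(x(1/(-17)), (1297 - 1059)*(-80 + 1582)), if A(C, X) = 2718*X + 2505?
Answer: -971622273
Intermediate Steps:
x(m) = 36 (x(m) = 6² = 36)
A(C, X) = 2505 + 2718*X
-A(x(1/(-17)), (1297 - 1059)*(-80 + 1582)) = -(2505 + 2718*((1297 - 1059)*(-80 + 1582))) = -(2505 + 2718*(238*1502)) = -(2505 + 2718*357476) = -(2505 + 971619768) = -1*971622273 = -971622273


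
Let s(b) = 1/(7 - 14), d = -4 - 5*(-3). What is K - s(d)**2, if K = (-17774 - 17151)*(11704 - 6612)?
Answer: -8714066901/49 ≈ -1.7784e+8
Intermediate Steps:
d = 11 (d = -4 + 15 = 11)
s(b) = -1/7 (s(b) = 1/(-7) = -1/7)
K = -177838100 (K = -34925*5092 = -177838100)
K - s(d)**2 = -177838100 - (-1/7)**2 = -177838100 - 1*1/49 = -177838100 - 1/49 = -8714066901/49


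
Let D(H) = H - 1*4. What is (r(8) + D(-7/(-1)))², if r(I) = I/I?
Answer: 16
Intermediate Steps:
r(I) = 1
D(H) = -4 + H (D(H) = H - 4 = -4 + H)
(r(8) + D(-7/(-1)))² = (1 + (-4 - 7/(-1)))² = (1 + (-4 - 7*(-1)))² = (1 + (-4 + 7))² = (1 + 3)² = 4² = 16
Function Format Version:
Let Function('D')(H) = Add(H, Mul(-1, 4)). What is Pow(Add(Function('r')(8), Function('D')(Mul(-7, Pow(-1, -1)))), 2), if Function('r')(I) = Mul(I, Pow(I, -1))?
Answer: 16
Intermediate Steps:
Function('r')(I) = 1
Function('D')(H) = Add(-4, H) (Function('D')(H) = Add(H, -4) = Add(-4, H))
Pow(Add(Function('r')(8), Function('D')(Mul(-7, Pow(-1, -1)))), 2) = Pow(Add(1, Add(-4, Mul(-7, Pow(-1, -1)))), 2) = Pow(Add(1, Add(-4, Mul(-7, -1))), 2) = Pow(Add(1, Add(-4, 7)), 2) = Pow(Add(1, 3), 2) = Pow(4, 2) = 16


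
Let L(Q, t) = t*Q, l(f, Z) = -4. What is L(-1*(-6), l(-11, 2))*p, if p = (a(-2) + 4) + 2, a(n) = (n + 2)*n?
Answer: -144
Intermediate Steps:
a(n) = n*(2 + n) (a(n) = (2 + n)*n = n*(2 + n))
L(Q, t) = Q*t
p = 6 (p = (-2*(2 - 2) + 4) + 2 = (-2*0 + 4) + 2 = (0 + 4) + 2 = 4 + 2 = 6)
L(-1*(-6), l(-11, 2))*p = (-1*(-6)*(-4))*6 = (6*(-4))*6 = -24*6 = -144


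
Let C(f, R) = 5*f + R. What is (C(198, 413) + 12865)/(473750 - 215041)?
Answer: 492/8921 ≈ 0.055151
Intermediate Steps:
C(f, R) = R + 5*f
(C(198, 413) + 12865)/(473750 - 215041) = ((413 + 5*198) + 12865)/(473750 - 215041) = ((413 + 990) + 12865)/258709 = (1403 + 12865)*(1/258709) = 14268*(1/258709) = 492/8921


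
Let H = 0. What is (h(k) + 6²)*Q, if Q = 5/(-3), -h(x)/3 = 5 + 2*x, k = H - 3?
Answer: -65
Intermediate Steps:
k = -3 (k = 0 - 3 = -3)
h(x) = -15 - 6*x (h(x) = -3*(5 + 2*x) = -15 - 6*x)
Q = -5/3 (Q = 5*(-⅓) = -5/3 ≈ -1.6667)
(h(k) + 6²)*Q = ((-15 - 6*(-3)) + 6²)*(-5/3) = ((-15 + 18) + 36)*(-5/3) = (3 + 36)*(-5/3) = 39*(-5/3) = -65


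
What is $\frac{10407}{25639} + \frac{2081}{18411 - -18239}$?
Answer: $\frac{434771309}{939669350} \approx 0.46269$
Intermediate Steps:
$\frac{10407}{25639} + \frac{2081}{18411 - -18239} = 10407 \cdot \frac{1}{25639} + \frac{2081}{18411 + 18239} = \frac{10407}{25639} + \frac{2081}{36650} = \frac{434771309}{939669350}$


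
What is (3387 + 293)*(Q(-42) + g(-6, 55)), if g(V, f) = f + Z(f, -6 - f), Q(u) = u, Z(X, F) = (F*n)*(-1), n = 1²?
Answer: 272320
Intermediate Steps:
n = 1
Z(X, F) = -F (Z(X, F) = (F*1)*(-1) = F*(-1) = -F)
g(V, f) = 6 + 2*f (g(V, f) = f - (-6 - f) = f + (6 + f) = 6 + 2*f)
(3387 + 293)*(Q(-42) + g(-6, 55)) = (3387 + 293)*(-42 + (6 + 2*55)) = 3680*(-42 + (6 + 110)) = 3680*(-42 + 116) = 3680*74 = 272320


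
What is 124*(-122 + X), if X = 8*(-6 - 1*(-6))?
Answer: -15128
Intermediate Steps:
X = 0 (X = 8*(-6 + 6) = 8*0 = 0)
124*(-122 + X) = 124*(-122 + 0) = 124*(-122) = -15128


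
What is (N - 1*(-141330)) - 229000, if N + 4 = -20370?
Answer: -108044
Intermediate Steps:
N = -20374 (N = -4 - 20370 = -20374)
(N - 1*(-141330)) - 229000 = (-20374 - 1*(-141330)) - 229000 = (-20374 + 141330) - 229000 = 120956 - 229000 = -108044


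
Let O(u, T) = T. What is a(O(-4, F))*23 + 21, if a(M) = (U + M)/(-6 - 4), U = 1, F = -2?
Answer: 233/10 ≈ 23.300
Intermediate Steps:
a(M) = -⅒ - M/10 (a(M) = (1 + M)/(-6 - 4) = (1 + M)/(-10) = (1 + M)*(-⅒) = -⅒ - M/10)
a(O(-4, F))*23 + 21 = (-⅒ - ⅒*(-2))*23 + 21 = (-⅒ + ⅕)*23 + 21 = (⅒)*23 + 21 = 23/10 + 21 = 233/10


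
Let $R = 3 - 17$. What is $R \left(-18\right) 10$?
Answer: $2520$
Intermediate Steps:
$R = -14$ ($R = 3 - 17 = -14$)
$R \left(-18\right) 10 = \left(-14\right) \left(-18\right) 10 = 252 \cdot 10 = 2520$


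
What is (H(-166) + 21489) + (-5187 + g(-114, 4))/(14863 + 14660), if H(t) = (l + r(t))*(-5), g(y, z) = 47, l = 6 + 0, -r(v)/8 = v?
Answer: 437496197/29523 ≈ 14819.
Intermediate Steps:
r(v) = -8*v
l = 6
H(t) = -30 + 40*t (H(t) = (6 - 8*t)*(-5) = -30 + 40*t)
(H(-166) + 21489) + (-5187 + g(-114, 4))/(14863 + 14660) = ((-30 + 40*(-166)) + 21489) + (-5187 + 47)/(14863 + 14660) = ((-30 - 6640) + 21489) - 5140/29523 = (-6670 + 21489) - 5140*1/29523 = 14819 - 5140/29523 = 437496197/29523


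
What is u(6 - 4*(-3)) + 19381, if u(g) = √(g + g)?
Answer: 19387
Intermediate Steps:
u(g) = √2*√g (u(g) = √(2*g) = √2*√g)
u(6 - 4*(-3)) + 19381 = √2*√(6 - 4*(-3)) + 19381 = √2*√(6 + 12) + 19381 = √2*√18 + 19381 = √2*(3*√2) + 19381 = 6 + 19381 = 19387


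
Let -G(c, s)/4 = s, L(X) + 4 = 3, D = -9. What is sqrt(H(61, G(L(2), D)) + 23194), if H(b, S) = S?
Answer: sqrt(23230) ≈ 152.41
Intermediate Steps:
L(X) = -1 (L(X) = -4 + 3 = -1)
G(c, s) = -4*s
sqrt(H(61, G(L(2), D)) + 23194) = sqrt(-4*(-9) + 23194) = sqrt(36 + 23194) = sqrt(23230)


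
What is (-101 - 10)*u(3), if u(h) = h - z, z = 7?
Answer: 444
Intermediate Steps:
u(h) = -7 + h (u(h) = h - 1*7 = h - 7 = -7 + h)
(-101 - 10)*u(3) = (-101 - 10)*(-7 + 3) = -111*(-4) = 444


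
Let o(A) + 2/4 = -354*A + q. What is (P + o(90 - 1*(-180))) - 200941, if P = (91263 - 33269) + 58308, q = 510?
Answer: -359419/2 ≈ -1.7971e+5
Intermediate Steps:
P = 116302 (P = 57994 + 58308 = 116302)
o(A) = 1019/2 - 354*A (o(A) = -1/2 + (-354*A + 510) = -1/2 + (510 - 354*A) = 1019/2 - 354*A)
(P + o(90 - 1*(-180))) - 200941 = (116302 + (1019/2 - 354*(90 - 1*(-180)))) - 200941 = (116302 + (1019/2 - 354*(90 + 180))) - 200941 = (116302 + (1019/2 - 354*270)) - 200941 = (116302 + (1019/2 - 95580)) - 200941 = (116302 - 190141/2) - 200941 = 42463/2 - 200941 = -359419/2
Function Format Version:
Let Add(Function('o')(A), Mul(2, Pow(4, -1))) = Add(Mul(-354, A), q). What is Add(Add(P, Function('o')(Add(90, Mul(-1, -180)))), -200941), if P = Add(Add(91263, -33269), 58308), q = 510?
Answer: Rational(-359419, 2) ≈ -1.7971e+5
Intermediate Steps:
P = 116302 (P = Add(57994, 58308) = 116302)
Function('o')(A) = Add(Rational(1019, 2), Mul(-354, A)) (Function('o')(A) = Add(Rational(-1, 2), Add(Mul(-354, A), 510)) = Add(Rational(-1, 2), Add(510, Mul(-354, A))) = Add(Rational(1019, 2), Mul(-354, A)))
Add(Add(P, Function('o')(Add(90, Mul(-1, -180)))), -200941) = Add(Add(116302, Add(Rational(1019, 2), Mul(-354, Add(90, Mul(-1, -180))))), -200941) = Add(Add(116302, Add(Rational(1019, 2), Mul(-354, Add(90, 180)))), -200941) = Add(Add(116302, Add(Rational(1019, 2), Mul(-354, 270))), -200941) = Add(Add(116302, Add(Rational(1019, 2), -95580)), -200941) = Add(Add(116302, Rational(-190141, 2)), -200941) = Add(Rational(42463, 2), -200941) = Rational(-359419, 2)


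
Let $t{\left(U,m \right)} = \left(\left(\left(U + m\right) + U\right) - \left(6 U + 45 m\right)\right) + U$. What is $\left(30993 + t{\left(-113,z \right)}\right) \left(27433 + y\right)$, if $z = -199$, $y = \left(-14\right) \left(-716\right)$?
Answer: $1501576216$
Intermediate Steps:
$y = 10024$
$t{\left(U,m \right)} = - 44 m - 3 U$ ($t{\left(U,m \right)} = \left(\left(m + 2 U\right) - \left(6 U + 45 m\right)\right) + U = \left(- 44 m - 4 U\right) + U = - 44 m - 3 U$)
$\left(30993 + t{\left(-113,z \right)}\right) \left(27433 + y\right) = \left(30993 - -9095\right) \left(27433 + 10024\right) = \left(30993 + \left(8756 + 339\right)\right) 37457 = \left(30993 + 9095\right) 37457 = 40088 \cdot 37457 = 1501576216$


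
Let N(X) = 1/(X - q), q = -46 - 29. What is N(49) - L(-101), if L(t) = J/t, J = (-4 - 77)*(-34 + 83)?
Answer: -492055/12524 ≈ -39.289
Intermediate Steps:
q = -75
J = -3969 (J = -81*49 = -3969)
L(t) = -3969/t
N(X) = 1/(75 + X) (N(X) = 1/(X - 1*(-75)) = 1/(X + 75) = 1/(75 + X))
N(49) - L(-101) = 1/(75 + 49) - (-3969)/(-101) = 1/124 - (-3969)*(-1)/101 = 1/124 - 1*3969/101 = 1/124 - 3969/101 = -492055/12524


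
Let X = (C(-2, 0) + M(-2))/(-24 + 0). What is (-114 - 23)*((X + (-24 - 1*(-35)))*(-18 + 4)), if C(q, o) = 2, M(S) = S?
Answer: 21098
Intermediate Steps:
X = 0 (X = (2 - 2)/(-24 + 0) = 0/(-24) = 0*(-1/24) = 0)
(-114 - 23)*((X + (-24 - 1*(-35)))*(-18 + 4)) = (-114 - 23)*((0 + (-24 - 1*(-35)))*(-18 + 4)) = -137*(0 + (-24 + 35))*(-14) = -137*(0 + 11)*(-14) = -1507*(-14) = -137*(-154) = 21098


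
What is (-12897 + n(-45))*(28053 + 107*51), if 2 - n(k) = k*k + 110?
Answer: -503655300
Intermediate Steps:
n(k) = -108 - k**2 (n(k) = 2 - (k*k + 110) = 2 - (k**2 + 110) = 2 - (110 + k**2) = 2 + (-110 - k**2) = -108 - k**2)
(-12897 + n(-45))*(28053 + 107*51) = (-12897 + (-108 - 1*(-45)**2))*(28053 + 107*51) = (-12897 + (-108 - 1*2025))*(28053 + 5457) = (-12897 + (-108 - 2025))*33510 = (-12897 - 2133)*33510 = -15030*33510 = -503655300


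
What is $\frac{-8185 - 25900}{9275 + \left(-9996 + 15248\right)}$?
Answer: $- \frac{34085}{14527} \approx -2.3463$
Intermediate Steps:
$\frac{-8185 - 25900}{9275 + \left(-9996 + 15248\right)} = - \frac{34085}{9275 + 5252} = - \frac{34085}{14527}$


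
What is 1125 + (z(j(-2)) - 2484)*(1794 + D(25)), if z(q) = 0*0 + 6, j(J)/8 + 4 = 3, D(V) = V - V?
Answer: -4444407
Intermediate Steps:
D(V) = 0
j(J) = -8 (j(J) = -32 + 8*3 = -32 + 24 = -8)
z(q) = 6 (z(q) = 0 + 6 = 6)
1125 + (z(j(-2)) - 2484)*(1794 + D(25)) = 1125 + (6 - 2484)*(1794 + 0) = 1125 - 2478*1794 = 1125 - 4445532 = -4444407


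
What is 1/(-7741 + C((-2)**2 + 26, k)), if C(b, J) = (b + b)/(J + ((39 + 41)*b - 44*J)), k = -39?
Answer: -1359/10519999 ≈ -0.00012918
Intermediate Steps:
C(b, J) = 2*b/(-43*J + 80*b) (C(b, J) = (2*b)/(J + (80*b - 44*J)) = (2*b)/(J + (-44*J + 80*b)) = (2*b)/(-43*J + 80*b) = 2*b/(-43*J + 80*b))
1/(-7741 + C((-2)**2 + 26, k)) = 1/(-7741 + 2*((-2)**2 + 26)/(-43*(-39) + 80*((-2)**2 + 26))) = 1/(-7741 + 2*(4 + 26)/(1677 + 80*(4 + 26))) = 1/(-7741 + 2*30/(1677 + 80*30)) = 1/(-7741 + 2*30/(1677 + 2400)) = 1/(-7741 + 2*30/4077) = 1/(-7741 + 2*30*(1/4077)) = 1/(-7741 + 20/1359) = 1/(-10519999/1359) = -1359/10519999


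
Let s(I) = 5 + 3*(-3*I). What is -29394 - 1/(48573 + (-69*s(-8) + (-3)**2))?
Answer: -1271848987/43269 ≈ -29394.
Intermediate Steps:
s(I) = 5 - 9*I
-29394 - 1/(48573 + (-69*s(-8) + (-3)**2)) = -29394 - 1/(48573 + (-69*(5 - 9*(-8)) + (-3)**2)) = -29394 - 1/(48573 + (-69*(5 + 72) + 9)) = -29394 - 1/(48573 + (-69*77 + 9)) = -29394 - 1/(48573 + (-5313 + 9)) = -29394 - 1/(48573 - 5304) = -29394 - 1/43269 = -1271848987/43269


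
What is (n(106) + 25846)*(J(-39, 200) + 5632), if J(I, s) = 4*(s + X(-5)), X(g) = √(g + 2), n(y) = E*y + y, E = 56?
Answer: 205103616 + 127552*I*√3 ≈ 2.051e+8 + 2.2093e+5*I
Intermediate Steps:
n(y) = 57*y (n(y) = 56*y + y = 57*y)
X(g) = √(2 + g)
J(I, s) = 4*s + 4*I*√3 (J(I, s) = 4*(s + √(2 - 5)) = 4*(s + √(-3)) = 4*(s + I*√3) = 4*s + 4*I*√3)
(n(106) + 25846)*(J(-39, 200) + 5632) = (57*106 + 25846)*((4*200 + 4*I*√3) + 5632) = (6042 + 25846)*((800 + 4*I*√3) + 5632) = 31888*(6432 + 4*I*√3) = 205103616 + 127552*I*√3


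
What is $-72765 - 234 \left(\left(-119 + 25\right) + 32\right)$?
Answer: $-58257$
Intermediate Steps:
$-72765 - 234 \left(\left(-119 + 25\right) + 32\right) = -72765 - 234 \left(-94 + 32\right) = -72765 - -14508 = -72765 + 14508 = -58257$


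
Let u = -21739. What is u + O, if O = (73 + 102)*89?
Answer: -6164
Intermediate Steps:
O = 15575 (O = 175*89 = 15575)
u + O = -21739 + 15575 = -6164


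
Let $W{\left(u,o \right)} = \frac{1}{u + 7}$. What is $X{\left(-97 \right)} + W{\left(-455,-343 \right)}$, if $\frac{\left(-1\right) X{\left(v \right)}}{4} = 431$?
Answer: $- \frac{772353}{448} \approx -1724.0$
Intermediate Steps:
$W{\left(u,o \right)} = \frac{1}{7 + u}$
$X{\left(v \right)} = -1724$ ($X{\left(v \right)} = \left(-4\right) 431 = -1724$)
$X{\left(-97 \right)} + W{\left(-455,-343 \right)} = -1724 + \frac{1}{7 - 455} = -1724 + \frac{1}{-448} = -1724 - \frac{1}{448} = - \frac{772353}{448}$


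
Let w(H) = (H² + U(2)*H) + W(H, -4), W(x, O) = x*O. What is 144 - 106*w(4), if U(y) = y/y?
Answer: -280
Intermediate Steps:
W(x, O) = O*x
U(y) = 1
w(H) = H² - 3*H (w(H) = (H² + 1*H) - 4*H = (H² + H) - 4*H = (H + H²) - 4*H = H² - 3*H)
144 - 106*w(4) = 144 - 424*(-3 + 4) = 144 - 424 = -280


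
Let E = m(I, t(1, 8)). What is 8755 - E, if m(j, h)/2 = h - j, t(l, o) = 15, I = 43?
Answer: 8811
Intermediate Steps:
m(j, h) = -2*j + 2*h (m(j, h) = 2*(h - j) = -2*j + 2*h)
E = -56 (E = -2*43 + 2*15 = -86 + 30 = -56)
8755 - E = 8755 - 1*(-56) = 8755 + 56 = 8811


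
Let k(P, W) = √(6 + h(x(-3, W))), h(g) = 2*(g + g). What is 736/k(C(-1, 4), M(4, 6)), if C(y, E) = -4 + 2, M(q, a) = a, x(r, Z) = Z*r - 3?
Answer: -368*I*√78/39 ≈ -83.336*I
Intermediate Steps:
x(r, Z) = -3 + Z*r
h(g) = 4*g (h(g) = 2*(2*g) = 4*g)
C(y, E) = -2
k(P, W) = √(-6 - 12*W) (k(P, W) = √(6 + 4*(-3 + W*(-3))) = √(6 + 4*(-3 - 3*W)) = √(6 + (-12 - 12*W)) = √(-6 - 12*W))
736/k(C(-1, 4), M(4, 6)) = 736/(√(-6 - 12*6)) = 736/(√(-6 - 72)) = 736/(√(-78)) = 736/((I*√78)) = 736*(-I*√78/78) = -368*I*√78/39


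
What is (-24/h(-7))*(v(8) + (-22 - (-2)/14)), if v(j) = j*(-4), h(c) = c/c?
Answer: 9048/7 ≈ 1292.6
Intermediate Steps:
h(c) = 1
v(j) = -4*j
(-24/h(-7))*(v(8) + (-22 - (-2)/14)) = (-24/1)*(-4*8 + (-22 - (-2)/14)) = (-24*1)*(-32 + (-22 - (-2)/14)) = -24*(-32 + (-22 - 1*(-1/7))) = -24*(-32 + (-22 + 1/7)) = -24*(-32 - 153/7) = -24*(-377/7) = 9048/7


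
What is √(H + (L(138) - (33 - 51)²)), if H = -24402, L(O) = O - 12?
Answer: 10*I*√246 ≈ 156.84*I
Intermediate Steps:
L(O) = -12 + O
√(H + (L(138) - (33 - 51)²)) = √(-24402 + ((-12 + 138) - (33 - 51)²)) = √(-24402 + (126 - 1*(-18)²)) = √(-24402 + (126 - 1*324)) = √(-24402 + (126 - 324)) = √(-24402 - 198) = √(-24600) = 10*I*√246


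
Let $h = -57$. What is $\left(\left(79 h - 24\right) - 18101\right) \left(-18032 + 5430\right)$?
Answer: $285158056$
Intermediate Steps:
$\left(\left(79 h - 24\right) - 18101\right) \left(-18032 + 5430\right) = \left(\left(79 \left(-57\right) - 24\right) - 18101\right) \left(-18032 + 5430\right) = \left(\left(-4503 - 24\right) - 18101\right) \left(-12602\right) = \left(-4527 - 18101\right) \left(-12602\right) = \left(-22628\right) \left(-12602\right) = 285158056$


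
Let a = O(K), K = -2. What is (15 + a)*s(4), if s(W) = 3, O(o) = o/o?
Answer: 48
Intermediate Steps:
O(o) = 1
a = 1
(15 + a)*s(4) = (15 + 1)*3 = 16*3 = 48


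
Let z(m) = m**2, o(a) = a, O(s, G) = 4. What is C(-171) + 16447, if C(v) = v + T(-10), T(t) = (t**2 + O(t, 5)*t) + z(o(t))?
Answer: 16436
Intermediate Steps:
T(t) = 2*t**2 + 4*t (T(t) = (t**2 + 4*t) + t**2 = 2*t**2 + 4*t)
C(v) = 160 + v (C(v) = v + 2*(-10)*(2 - 10) = v + 2*(-10)*(-8) = v + 160 = 160 + v)
C(-171) + 16447 = (160 - 171) + 16447 = -11 + 16447 = 16436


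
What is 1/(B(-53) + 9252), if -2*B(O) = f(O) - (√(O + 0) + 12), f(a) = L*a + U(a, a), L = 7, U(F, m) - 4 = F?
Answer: 37872/358572149 - 2*I*√53/358572149 ≈ 0.00010562 - 4.0606e-8*I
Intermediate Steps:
U(F, m) = 4 + F
f(a) = 4 + 8*a (f(a) = 7*a + (4 + a) = 4 + 8*a)
B(O) = 4 + √O/2 - 4*O (B(O) = -((4 + 8*O) - (√(O + 0) + 12))/2 = -((4 + 8*O) - (√O + 12))/2 = -((4 + 8*O) - (12 + √O))/2 = -((4 + 8*O) + (-12 - √O))/2 = -(-8 - √O + 8*O)/2 = 4 + √O/2 - 4*O)
1/(B(-53) + 9252) = 1/((4 + √(-53)/2 - 4*(-53)) + 9252) = 1/((4 + (I*√53)/2 + 212) + 9252) = 1/((4 + I*√53/2 + 212) + 9252) = 1/((216 + I*√53/2) + 9252) = 1/(9468 + I*√53/2)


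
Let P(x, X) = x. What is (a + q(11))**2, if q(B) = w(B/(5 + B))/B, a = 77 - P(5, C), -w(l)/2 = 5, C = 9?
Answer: 611524/121 ≈ 5053.9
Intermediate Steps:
w(l) = -10 (w(l) = -2*5 = -10)
a = 72 (a = 77 - 1*5 = 77 - 5 = 72)
q(B) = -10/B
(a + q(11))**2 = (72 - 10/11)**2 = (782/11)**2 = 611524/121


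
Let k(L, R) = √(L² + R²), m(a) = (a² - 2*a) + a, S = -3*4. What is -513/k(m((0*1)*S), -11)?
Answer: -513/11 ≈ -46.636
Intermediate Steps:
S = -12
m(a) = a² - a
-513/k(m((0*1)*S), -11) = -513/√((((0*1)*(-12))*(-1 + (0*1)*(-12)))² + (-11)²) = -513/√(((0*(-12))*(-1 + 0*(-12)))² + 121) = -513/√((0*(-1 + 0))² + 121) = -513/√((0*(-1))² + 121) = -513/√(0² + 121) = -513/√(0 + 121) = -513/(√121) = -513/11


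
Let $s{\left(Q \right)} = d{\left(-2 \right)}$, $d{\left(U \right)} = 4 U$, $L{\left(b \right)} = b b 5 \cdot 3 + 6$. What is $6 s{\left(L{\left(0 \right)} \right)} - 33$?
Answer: $-81$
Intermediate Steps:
$L{\left(b \right)} = 6 + 15 b^{2}$ ($L{\left(b \right)} = b 5 b 3 + 6 = b 15 b + 6 = 15 b^{2} + 6 = 6 + 15 b^{2}$)
$s{\left(Q \right)} = -8$ ($s{\left(Q \right)} = 4 \left(-2\right) = -8$)
$6 s{\left(L{\left(0 \right)} \right)} - 33 = 6 \left(-8\right) - 33 = -48 - 33 = -81$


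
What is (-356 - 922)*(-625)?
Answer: 798750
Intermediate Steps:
(-356 - 922)*(-625) = -1278*(-625) = 798750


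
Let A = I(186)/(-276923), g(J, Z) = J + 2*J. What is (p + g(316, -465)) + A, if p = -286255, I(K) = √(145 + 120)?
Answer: -285307 - √265/276923 ≈ -2.8531e+5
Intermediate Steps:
I(K) = √265
g(J, Z) = 3*J
A = -√265/276923 (A = √265/(-276923) = √265*(-1/276923) = -√265/276923 ≈ -5.8785e-5)
(p + g(316, -465)) + A = (-286255 + 3*316) - √265/276923 = (-286255 + 948) - √265/276923 = -285307 - √265/276923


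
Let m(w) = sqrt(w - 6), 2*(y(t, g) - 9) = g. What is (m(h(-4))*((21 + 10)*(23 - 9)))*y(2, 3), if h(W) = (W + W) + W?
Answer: 13671*I*sqrt(2) ≈ 19334.0*I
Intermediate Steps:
y(t, g) = 9 + g/2
h(W) = 3*W (h(W) = 2*W + W = 3*W)
m(w) = sqrt(-6 + w)
(m(h(-4))*((21 + 10)*(23 - 9)))*y(2, 3) = (sqrt(-6 + 3*(-4))*((21 + 10)*(23 - 9)))*(9 + (1/2)*3) = (sqrt(-6 - 12)*(31*14))*(9 + 3/2) = (sqrt(-18)*434)*(21/2) = ((3*I*sqrt(2))*434)*(21/2) = (1302*I*sqrt(2))*(21/2) = 13671*I*sqrt(2)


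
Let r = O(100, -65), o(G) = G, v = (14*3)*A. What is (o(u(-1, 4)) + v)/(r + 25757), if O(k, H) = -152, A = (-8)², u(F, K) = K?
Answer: 2692/25605 ≈ 0.10514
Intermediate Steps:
A = 64
v = 2688 (v = (14*3)*64 = 42*64 = 2688)
r = -152
(o(u(-1, 4)) + v)/(r + 25757) = (4 + 2688)/(-152 + 25757) = 2692/25605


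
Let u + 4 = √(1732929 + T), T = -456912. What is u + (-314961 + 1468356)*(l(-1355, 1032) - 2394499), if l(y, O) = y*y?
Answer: -644141119234 + √1276017 ≈ -6.4414e+11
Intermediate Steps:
l(y, O) = y²
u = -4 + √1276017 (u = -4 + √(1732929 - 456912) = -4 + √1276017 ≈ 1125.6)
u + (-314961 + 1468356)*(l(-1355, 1032) - 2394499) = (-4 + √1276017) + (-314961 + 1468356)*((-1355)² - 2394499) = (-4 + √1276017) + 1153395*(1836025 - 2394499) = (-4 + √1276017) + 1153395*(-558474) = (-4 + √1276017) - 644141119230 = -644141119234 + √1276017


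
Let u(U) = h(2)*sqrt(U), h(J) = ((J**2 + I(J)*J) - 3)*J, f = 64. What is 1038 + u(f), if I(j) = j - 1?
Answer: 1086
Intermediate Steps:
I(j) = -1 + j
h(J) = J*(-3 + J**2 + J*(-1 + J)) (h(J) = ((J**2 + (-1 + J)*J) - 3)*J = ((J**2 + J*(-1 + J)) - 3)*J = (-3 + J**2 + J*(-1 + J))*J = J*(-3 + J**2 + J*(-1 + J)))
u(U) = 6*sqrt(U) (u(U) = (2*(-3 - 1*2 + 2*2**2))*sqrt(U) = (2*(-3 - 2 + 2*4))*sqrt(U) = (2*(-3 - 2 + 8))*sqrt(U) = (2*3)*sqrt(U) = 6*sqrt(U))
1038 + u(f) = 1038 + 6*sqrt(64) = 1038 + 6*8 = 1038 + 48 = 1086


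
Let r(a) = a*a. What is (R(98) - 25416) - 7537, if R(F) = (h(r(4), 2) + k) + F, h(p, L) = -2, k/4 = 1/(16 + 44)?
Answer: -492854/15 ≈ -32857.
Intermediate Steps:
r(a) = a**2
k = 1/15 (k = 4/(16 + 44) = 4/60 = 4*(1/60) = 1/15 ≈ 0.066667)
R(F) = -29/15 + F (R(F) = (-2 + 1/15) + F = -29/15 + F)
(R(98) - 25416) - 7537 = ((-29/15 + 98) - 25416) - 7537 = (1441/15 - 25416) - 7537 = -379799/15 - 7537 = -492854/15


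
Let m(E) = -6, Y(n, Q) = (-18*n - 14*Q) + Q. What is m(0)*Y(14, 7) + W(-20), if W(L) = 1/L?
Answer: 41159/20 ≈ 2057.9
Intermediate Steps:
Y(n, Q) = -18*n - 13*Q
m(0)*Y(14, 7) + W(-20) = -6*(-18*14 - 13*7) + 1/(-20) = -6*(-252 - 91) - 1/20 = -6*(-343) - 1/20 = 2058 - 1/20 = 41159/20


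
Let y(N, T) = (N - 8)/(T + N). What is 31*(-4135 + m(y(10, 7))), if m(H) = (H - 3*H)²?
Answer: -37044969/289 ≈ -1.2818e+5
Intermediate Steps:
y(N, T) = (-8 + N)/(N + T)
m(H) = 4*H² (m(H) = (-2*H)² = 4*H²)
31*(-4135 + m(y(10, 7))) = 31*(-4135 + 4*((-8 + 10)/(10 + 7))²) = 31*(-4135 + 4*(2/17)²) = 31*(-4135 + 4*(4/289)) = 31*(-4135 + 16/289) = 31*(-1194999/289) = -37044969/289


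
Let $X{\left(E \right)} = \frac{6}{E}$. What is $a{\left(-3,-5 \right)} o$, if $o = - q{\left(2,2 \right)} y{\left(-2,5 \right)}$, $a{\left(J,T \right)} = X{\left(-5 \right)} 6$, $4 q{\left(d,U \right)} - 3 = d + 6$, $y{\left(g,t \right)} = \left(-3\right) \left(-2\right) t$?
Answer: $594$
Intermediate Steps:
$y{\left(g,t \right)} = 6 t$
$q{\left(d,U \right)} = \frac{9}{4} + \frac{d}{4}$ ($q{\left(d,U \right)} = \frac{3}{4} + \frac{d + 6}{4} = \frac{3}{4} + \frac{6 + d}{4} = \frac{3}{4} + \left(\frac{3}{2} + \frac{d}{4}\right) = \frac{9}{4} + \frac{d}{4}$)
$a{\left(J,T \right)} = - \frac{36}{5}$ ($a{\left(J,T \right)} = \frac{6}{-5} \cdot 6 = 6 \left(- \frac{1}{5}\right) 6 = \left(- \frac{6}{5}\right) 6 = - \frac{36}{5}$)
$o = - \frac{165}{2}$ ($o = - (\frac{9}{4} + \frac{1}{4} \cdot 2) 6 \cdot 5 = - (\frac{9}{4} + \frac{1}{2}) 30 = \left(-1\right) \frac{11}{4} \cdot 30 = \left(- \frac{11}{4}\right) 30 = - \frac{165}{2} \approx -82.5$)
$a{\left(-3,-5 \right)} o = \left(- \frac{36}{5}\right) \left(- \frac{165}{2}\right) = 594$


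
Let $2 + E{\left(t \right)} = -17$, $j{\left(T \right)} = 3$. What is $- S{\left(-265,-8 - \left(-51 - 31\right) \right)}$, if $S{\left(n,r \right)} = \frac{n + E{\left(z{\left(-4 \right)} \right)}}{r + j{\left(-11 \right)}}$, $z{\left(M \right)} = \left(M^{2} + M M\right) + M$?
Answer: $\frac{284}{77} \approx 3.6883$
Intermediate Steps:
$z{\left(M \right)} = M + 2 M^{2}$ ($z{\left(M \right)} = \left(M^{2} + M^{2}\right) + M = 2 M^{2} + M = M + 2 M^{2}$)
$E{\left(t \right)} = -19$ ($E{\left(t \right)} = -2 - 17 = -19$)
$S{\left(n,r \right)} = \frac{-19 + n}{3 + r}$ ($S{\left(n,r \right)} = \frac{n - 19}{r + 3} = \frac{-19 + n}{3 + r}$)
$- S{\left(-265,-8 - \left(-51 - 31\right) \right)} = - \frac{-19 - 265}{3 - -74} = - \frac{-284}{3 - -74} = - \frac{-284}{3 + \left(-8 + 82\right)} = - \frac{-284}{3 + 74} = - \frac{-284}{77} = \left(-1\right) \left(- \frac{284}{77}\right) = \frac{284}{77}$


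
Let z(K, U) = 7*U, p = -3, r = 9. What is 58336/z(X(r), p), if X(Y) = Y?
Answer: -58336/21 ≈ -2777.9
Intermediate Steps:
58336/z(X(r), p) = 58336/((7*(-3))) = 58336/(-21) = 58336*(-1/21) = -58336/21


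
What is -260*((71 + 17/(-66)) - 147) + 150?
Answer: 659240/33 ≈ 19977.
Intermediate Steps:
-260*((71 + 17/(-66)) - 147) + 150 = -260*((71 + 17*(-1/66)) - 147) + 150 = -260*((71 - 17/66) - 147) + 150 = -260*(4669/66 - 147) + 150 = -260*(-5033/66) + 150 = 654290/33 + 150 = 659240/33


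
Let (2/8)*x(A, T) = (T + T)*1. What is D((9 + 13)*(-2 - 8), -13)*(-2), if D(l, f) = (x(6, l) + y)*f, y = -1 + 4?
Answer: -45682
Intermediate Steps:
x(A, T) = 8*T (x(A, T) = 4*((T + T)*1) = 4*((2*T)*1) = 4*(2*T) = 8*T)
y = 3
D(l, f) = f*(3 + 8*l) (D(l, f) = (8*l + 3)*f = (3 + 8*l)*f = f*(3 + 8*l))
D((9 + 13)*(-2 - 8), -13)*(-2) = -13*(3 + 8*((9 + 13)*(-2 - 8)))*(-2) = -13*(3 + 8*(22*(-10)))*(-2) = -13*(3 + 8*(-220))*(-2) = -13*(3 - 1760)*(-2) = -13*(-1757)*(-2) = 22841*(-2) = -45682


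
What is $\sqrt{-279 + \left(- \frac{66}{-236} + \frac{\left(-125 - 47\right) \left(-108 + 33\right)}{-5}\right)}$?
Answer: $\frac{3 i \sqrt{4422758}}{118} \approx 53.467 i$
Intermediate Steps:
$\sqrt{-279 + \left(- \frac{66}{-236} + \frac{\left(-125 - 47\right) \left(-108 + 33\right)}{-5}\right)} = \sqrt{-279 + \left(\left(-66\right) \left(- \frac{1}{236}\right) + \left(-172\right) \left(-75\right) \left(- \frac{1}{5}\right)\right)} = \sqrt{-279 + \left(\frac{33}{118} + 12900 \left(- \frac{1}{5}\right)\right)} = \sqrt{-279 + \left(\frac{33}{118} - 2580\right)} = \sqrt{-279 - \frac{304407}{118}} = \sqrt{- \frac{337329}{118}} = \frac{3 i \sqrt{4422758}}{118}$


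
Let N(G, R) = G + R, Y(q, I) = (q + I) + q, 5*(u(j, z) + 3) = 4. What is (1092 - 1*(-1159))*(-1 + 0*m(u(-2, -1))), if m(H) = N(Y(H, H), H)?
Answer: -2251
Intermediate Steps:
u(j, z) = -11/5 (u(j, z) = -3 + (⅕)*4 = -3 + ⅘ = -11/5)
Y(q, I) = I + 2*q (Y(q, I) = (I + q) + q = I + 2*q)
m(H) = 4*H (m(H) = (H + 2*H) + H = 3*H + H = 4*H)
(1092 - 1*(-1159))*(-1 + 0*m(u(-2, -1))) = (1092 - 1*(-1159))*(-1 + 0*(4*(-11/5))) = (1092 + 1159)*(-1 + 0*(-44/5)) = 2251*(-1 + 0) = 2251*(-1) = -2251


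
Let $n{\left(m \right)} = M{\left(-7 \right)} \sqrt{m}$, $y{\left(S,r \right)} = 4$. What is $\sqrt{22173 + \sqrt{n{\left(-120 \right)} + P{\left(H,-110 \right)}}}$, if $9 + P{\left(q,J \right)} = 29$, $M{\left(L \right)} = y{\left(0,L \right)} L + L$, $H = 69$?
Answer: $\sqrt{22173 + \sqrt{10} \sqrt{2 - 7 i \sqrt{30}}} \approx 148.95 - 0.0453 i$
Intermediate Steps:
$M{\left(L \right)} = 5 L$ ($M{\left(L \right)} = 4 L + L = 5 L$)
$n{\left(m \right)} = - 35 \sqrt{m}$ ($n{\left(m \right)} = 5 \left(-7\right) \sqrt{m} = - 35 \sqrt{m}$)
$P{\left(q,J \right)} = 20$ ($P{\left(q,J \right)} = -9 + 29 = 20$)
$\sqrt{22173 + \sqrt{n{\left(-120 \right)} + P{\left(H,-110 \right)}}} = \sqrt{22173 + \sqrt{- 35 \sqrt{-120} + 20}} = \sqrt{22173 + \sqrt{- 35 \cdot 2 i \sqrt{30} + 20}} = \sqrt{22173 + \sqrt{- 70 i \sqrt{30} + 20}} = \sqrt{22173 + \sqrt{20 - 70 i \sqrt{30}}}$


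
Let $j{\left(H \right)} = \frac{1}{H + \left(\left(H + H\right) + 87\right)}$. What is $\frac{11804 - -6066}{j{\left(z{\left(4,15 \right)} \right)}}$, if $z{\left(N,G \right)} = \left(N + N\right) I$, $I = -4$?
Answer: $-160830$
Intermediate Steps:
$z{\left(N,G \right)} = - 8 N$ ($z{\left(N,G \right)} = \left(N + N\right) \left(-4\right) = 2 N \left(-4\right) = - 8 N$)
$j{\left(H \right)} = \frac{1}{87 + 3 H}$ ($j{\left(H \right)} = \frac{1}{H + \left(2 H + 87\right)} = \frac{1}{H + \left(87 + 2 H\right)} = \frac{1}{87 + 3 H}$)
$\frac{11804 - -6066}{j{\left(z{\left(4,15 \right)} \right)}} = \frac{11804 - -6066}{\frac{1}{3} \frac{1}{29 - 32}} = \frac{11804 + 6066}{\frac{1}{3} \frac{1}{29 - 32}} = \frac{17870}{\frac{1}{3} \frac{1}{-3}} = \frac{17870}{\frac{1}{3} \left(- \frac{1}{3}\right)} = \frac{17870}{- \frac{1}{9}} = 17870 \left(-9\right) = -160830$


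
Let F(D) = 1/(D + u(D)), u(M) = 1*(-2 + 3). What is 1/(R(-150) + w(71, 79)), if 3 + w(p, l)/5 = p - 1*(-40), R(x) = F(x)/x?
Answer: 22350/12069001 ≈ 0.0018519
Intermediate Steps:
u(M) = 1 (u(M) = 1*1 = 1)
F(D) = 1/(1 + D) (F(D) = 1/(D + 1) = 1/(1 + D))
R(x) = 1/(x*(1 + x)) (R(x) = 1/((1 + x)*x) = 1/(x*(1 + x)))
w(p, l) = 185 + 5*p (w(p, l) = -15 + 5*(p - 1*(-40)) = -15 + 5*(p + 40) = -15 + 5*(40 + p) = -15 + (200 + 5*p) = 185 + 5*p)
1/(R(-150) + w(71, 79)) = 1/(1/((-150)*(1 - 150)) + (185 + 5*71)) = 1/(-1/150/(-149) + (185 + 355)) = 1/(-1/150*(-1/149) + 540) = 1/(1/22350 + 540) = 1/(12069001/22350) = 22350/12069001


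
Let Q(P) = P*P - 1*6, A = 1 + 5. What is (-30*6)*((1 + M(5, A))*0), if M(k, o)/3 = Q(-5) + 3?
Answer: 0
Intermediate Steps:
A = 6
Q(P) = -6 + P**2 (Q(P) = P**2 - 6 = -6 + P**2)
M(k, o) = 66 (M(k, o) = 3*((-6 + (-5)**2) + 3) = 3*((-6 + 25) + 3) = 3*(19 + 3) = 3*22 = 66)
(-30*6)*((1 + M(5, A))*0) = (-30*6)*((1 + 66)*0) = -12060*0 = -180*0 = 0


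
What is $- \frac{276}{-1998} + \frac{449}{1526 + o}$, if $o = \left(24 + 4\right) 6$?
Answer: $\frac{227441}{564102} \approx 0.40319$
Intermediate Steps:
$o = 168$ ($o = 28 \cdot 6 = 168$)
$- \frac{276}{-1998} + \frac{449}{1526 + o} = - \frac{276}{-1998} + \frac{449}{1526 + 168} = \left(-276\right) \left(- \frac{1}{1998}\right) + \frac{449}{1694} = \frac{46}{333} + 449 \cdot \frac{1}{1694} = \frac{46}{333} + \frac{449}{1694} = \frac{227441}{564102}$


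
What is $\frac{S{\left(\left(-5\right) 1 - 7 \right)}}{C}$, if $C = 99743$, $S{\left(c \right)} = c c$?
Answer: $\frac{144}{99743} \approx 0.0014437$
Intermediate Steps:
$S{\left(c \right)} = c^{2}$
$\frac{S{\left(\left(-5\right) 1 - 7 \right)}}{C} = \frac{\left(\left(-5\right) 1 - 7\right)^{2}}{99743} = \left(-5 - 7\right)^{2} \cdot \frac{1}{99743} = \left(-12\right)^{2} \cdot \frac{1}{99743} = 144 \cdot \frac{1}{99743} = \frac{144}{99743}$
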